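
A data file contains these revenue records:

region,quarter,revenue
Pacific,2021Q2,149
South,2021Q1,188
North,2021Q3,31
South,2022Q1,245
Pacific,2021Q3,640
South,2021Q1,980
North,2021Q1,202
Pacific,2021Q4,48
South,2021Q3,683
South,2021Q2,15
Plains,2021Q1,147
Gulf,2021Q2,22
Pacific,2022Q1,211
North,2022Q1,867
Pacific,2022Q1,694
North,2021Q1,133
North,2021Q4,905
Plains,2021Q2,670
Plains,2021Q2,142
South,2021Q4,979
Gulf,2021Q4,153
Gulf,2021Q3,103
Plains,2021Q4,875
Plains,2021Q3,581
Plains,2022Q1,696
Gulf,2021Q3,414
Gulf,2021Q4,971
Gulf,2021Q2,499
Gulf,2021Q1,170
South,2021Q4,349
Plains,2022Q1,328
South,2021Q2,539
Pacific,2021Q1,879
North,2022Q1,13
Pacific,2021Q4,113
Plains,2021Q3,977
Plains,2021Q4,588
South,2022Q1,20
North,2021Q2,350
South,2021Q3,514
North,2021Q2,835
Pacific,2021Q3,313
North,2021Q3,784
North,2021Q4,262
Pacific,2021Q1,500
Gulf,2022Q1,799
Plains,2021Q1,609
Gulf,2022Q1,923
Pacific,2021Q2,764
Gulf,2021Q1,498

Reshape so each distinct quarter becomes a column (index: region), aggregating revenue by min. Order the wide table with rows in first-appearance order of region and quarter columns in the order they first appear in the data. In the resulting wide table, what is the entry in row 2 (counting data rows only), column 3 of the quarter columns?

With rows in first-appearance order of region, row 2 is region=South. quarter columns in first-appearance order: 2021Q2, 2021Q1, 2021Q3, 2022Q1, 2021Q4; column 3 is 2021Q3.
Long rows with region=South, quarter=2021Q3: min(683, 514) = 514.

514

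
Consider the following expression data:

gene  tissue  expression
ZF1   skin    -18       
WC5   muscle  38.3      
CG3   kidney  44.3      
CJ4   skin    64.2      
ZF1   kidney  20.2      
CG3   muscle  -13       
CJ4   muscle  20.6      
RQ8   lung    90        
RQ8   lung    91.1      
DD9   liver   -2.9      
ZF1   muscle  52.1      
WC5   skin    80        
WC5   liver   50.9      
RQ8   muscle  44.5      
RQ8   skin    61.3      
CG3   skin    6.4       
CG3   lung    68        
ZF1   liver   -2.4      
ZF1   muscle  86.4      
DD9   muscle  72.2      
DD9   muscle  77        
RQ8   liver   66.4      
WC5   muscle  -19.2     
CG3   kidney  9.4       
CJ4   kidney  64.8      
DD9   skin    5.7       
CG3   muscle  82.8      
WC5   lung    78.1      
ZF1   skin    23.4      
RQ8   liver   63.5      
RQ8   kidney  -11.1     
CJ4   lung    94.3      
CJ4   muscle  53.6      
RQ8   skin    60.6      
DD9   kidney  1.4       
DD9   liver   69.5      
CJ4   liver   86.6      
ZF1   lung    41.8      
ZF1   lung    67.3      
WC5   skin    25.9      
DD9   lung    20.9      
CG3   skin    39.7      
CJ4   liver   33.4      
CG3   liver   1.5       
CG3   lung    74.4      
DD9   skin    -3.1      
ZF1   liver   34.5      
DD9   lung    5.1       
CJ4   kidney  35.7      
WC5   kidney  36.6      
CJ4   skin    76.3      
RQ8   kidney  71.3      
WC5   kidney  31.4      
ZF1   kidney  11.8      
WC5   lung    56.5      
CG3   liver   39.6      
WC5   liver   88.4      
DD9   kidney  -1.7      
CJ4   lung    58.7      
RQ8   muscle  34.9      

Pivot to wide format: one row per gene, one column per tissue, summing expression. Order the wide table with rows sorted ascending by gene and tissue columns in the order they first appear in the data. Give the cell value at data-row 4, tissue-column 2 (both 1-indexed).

79.4

With rows sorted ascending by gene, row 4 is gene=RQ8. tissue columns in first-appearance order: skin, muscle, kidney, lung, liver; column 2 is muscle.
Long rows with gene=RQ8, tissue=muscle: 44.5 + 34.9 = 79.4.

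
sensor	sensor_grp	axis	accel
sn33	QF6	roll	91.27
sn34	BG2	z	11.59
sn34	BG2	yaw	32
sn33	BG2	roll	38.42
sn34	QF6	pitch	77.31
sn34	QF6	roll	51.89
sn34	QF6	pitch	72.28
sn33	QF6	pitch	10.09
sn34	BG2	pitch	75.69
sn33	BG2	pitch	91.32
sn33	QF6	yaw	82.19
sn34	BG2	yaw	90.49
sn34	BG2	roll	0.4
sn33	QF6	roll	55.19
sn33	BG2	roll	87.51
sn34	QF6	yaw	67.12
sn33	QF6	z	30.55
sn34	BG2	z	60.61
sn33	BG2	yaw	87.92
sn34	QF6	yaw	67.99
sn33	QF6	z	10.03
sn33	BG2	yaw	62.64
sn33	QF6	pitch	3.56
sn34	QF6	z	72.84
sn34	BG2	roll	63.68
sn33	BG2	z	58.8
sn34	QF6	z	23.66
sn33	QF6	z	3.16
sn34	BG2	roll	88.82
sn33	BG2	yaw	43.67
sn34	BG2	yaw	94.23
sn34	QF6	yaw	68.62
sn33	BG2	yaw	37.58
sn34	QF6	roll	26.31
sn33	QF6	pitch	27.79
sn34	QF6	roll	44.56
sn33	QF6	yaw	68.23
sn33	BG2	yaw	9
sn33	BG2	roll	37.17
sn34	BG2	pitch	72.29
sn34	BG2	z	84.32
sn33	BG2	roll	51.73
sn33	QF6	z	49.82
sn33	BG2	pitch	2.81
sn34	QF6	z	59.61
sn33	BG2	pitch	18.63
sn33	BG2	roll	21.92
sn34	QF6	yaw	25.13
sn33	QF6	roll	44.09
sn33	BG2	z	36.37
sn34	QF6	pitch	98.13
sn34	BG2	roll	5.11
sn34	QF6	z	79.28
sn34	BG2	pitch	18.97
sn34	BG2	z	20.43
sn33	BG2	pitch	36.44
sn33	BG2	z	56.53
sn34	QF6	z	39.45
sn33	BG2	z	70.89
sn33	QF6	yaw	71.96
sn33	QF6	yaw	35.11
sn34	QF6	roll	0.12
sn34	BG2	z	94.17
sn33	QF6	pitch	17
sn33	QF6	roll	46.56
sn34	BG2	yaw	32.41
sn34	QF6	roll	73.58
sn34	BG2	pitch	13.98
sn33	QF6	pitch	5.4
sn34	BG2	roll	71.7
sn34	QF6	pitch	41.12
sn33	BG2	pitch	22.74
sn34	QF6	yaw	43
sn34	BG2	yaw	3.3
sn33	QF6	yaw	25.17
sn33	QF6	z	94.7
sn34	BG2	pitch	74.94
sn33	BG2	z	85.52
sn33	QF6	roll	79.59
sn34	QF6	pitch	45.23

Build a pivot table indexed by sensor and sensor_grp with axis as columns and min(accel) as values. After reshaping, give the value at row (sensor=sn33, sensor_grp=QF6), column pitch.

Rows with sensor=sn33, sensor_grp=QF6 and axis=pitch: accel values are 10.09, 3.56, 27.79, 17, 5.4.
min(10.09, 3.56, 27.79, 17, 5.4) = 3.56.

3.56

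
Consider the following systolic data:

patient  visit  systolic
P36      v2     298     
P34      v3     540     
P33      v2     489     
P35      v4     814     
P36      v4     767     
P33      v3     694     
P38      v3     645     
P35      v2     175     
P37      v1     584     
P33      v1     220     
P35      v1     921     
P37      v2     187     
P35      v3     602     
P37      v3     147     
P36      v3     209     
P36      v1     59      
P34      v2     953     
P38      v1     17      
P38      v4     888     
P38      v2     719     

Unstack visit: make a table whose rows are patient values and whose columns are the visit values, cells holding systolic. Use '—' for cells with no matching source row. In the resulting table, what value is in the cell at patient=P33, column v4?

—

No long-format row has patient=P33 and visit=v4, so the cell is —.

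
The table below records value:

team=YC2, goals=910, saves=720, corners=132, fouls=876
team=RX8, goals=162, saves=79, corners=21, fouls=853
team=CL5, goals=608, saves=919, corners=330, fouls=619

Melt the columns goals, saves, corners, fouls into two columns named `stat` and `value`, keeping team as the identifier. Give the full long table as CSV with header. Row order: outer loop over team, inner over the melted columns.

Each (team, column) pair becomes one row: 3 × 4 = 12 rows.
For example, (YC2, goals) → value=910.

team,stat,value
YC2,goals,910
YC2,saves,720
YC2,corners,132
YC2,fouls,876
RX8,goals,162
RX8,saves,79
RX8,corners,21
RX8,fouls,853
CL5,goals,608
CL5,saves,919
CL5,corners,330
CL5,fouls,619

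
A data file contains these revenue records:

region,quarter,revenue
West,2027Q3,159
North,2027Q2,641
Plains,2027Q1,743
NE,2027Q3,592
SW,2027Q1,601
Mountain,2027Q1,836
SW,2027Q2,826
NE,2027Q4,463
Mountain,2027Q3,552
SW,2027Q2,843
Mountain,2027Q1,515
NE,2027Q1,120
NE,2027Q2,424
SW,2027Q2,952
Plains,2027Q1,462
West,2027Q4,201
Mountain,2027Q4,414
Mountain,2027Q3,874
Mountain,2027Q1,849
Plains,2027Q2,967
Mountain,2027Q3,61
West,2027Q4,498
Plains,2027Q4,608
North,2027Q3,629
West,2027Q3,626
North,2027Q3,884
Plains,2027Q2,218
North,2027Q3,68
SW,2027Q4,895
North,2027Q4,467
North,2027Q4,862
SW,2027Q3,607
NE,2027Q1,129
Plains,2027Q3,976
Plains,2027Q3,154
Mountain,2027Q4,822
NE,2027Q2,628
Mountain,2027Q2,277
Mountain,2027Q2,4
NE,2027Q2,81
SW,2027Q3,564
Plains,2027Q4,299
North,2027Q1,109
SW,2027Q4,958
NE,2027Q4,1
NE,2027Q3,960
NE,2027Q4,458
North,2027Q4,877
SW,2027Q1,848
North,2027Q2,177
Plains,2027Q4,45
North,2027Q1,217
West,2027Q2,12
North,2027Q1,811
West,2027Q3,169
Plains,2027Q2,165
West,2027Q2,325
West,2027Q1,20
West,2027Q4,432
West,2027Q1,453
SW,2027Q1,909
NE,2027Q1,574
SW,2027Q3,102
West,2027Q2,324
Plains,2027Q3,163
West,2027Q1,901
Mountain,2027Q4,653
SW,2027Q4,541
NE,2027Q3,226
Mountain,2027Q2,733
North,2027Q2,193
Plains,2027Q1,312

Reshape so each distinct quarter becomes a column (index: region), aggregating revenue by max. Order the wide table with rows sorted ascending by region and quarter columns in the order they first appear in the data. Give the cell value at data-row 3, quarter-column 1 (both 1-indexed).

884

With rows sorted ascending by region, row 3 is region=North. quarter columns in first-appearance order: 2027Q3, 2027Q2, 2027Q1, 2027Q4; column 1 is 2027Q3.
Long rows with region=North, quarter=2027Q3: max(629, 884, 68) = 884.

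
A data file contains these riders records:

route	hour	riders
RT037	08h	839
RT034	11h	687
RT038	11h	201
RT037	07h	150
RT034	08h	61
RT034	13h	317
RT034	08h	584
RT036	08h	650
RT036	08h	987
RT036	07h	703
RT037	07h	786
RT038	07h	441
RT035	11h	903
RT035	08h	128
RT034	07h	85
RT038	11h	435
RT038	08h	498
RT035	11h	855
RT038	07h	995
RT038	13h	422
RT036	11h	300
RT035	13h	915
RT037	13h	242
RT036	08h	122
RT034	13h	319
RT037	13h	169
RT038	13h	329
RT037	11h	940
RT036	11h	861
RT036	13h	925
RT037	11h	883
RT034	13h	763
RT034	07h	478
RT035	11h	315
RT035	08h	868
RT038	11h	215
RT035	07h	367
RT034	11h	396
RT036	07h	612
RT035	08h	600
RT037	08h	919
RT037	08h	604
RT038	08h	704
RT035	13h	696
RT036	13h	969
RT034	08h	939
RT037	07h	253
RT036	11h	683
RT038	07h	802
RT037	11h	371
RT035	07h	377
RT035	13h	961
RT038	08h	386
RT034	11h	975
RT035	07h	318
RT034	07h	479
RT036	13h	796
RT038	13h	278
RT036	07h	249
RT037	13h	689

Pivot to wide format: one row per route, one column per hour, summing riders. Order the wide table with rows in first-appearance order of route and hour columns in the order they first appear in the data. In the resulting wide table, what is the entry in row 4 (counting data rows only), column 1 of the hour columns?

With rows in first-appearance order of route, row 4 is route=RT036. hour columns in first-appearance order: 08h, 11h, 07h, 13h; column 1 is 08h.
Long rows with route=RT036, hour=08h: 650 + 987 + 122 = 1759.

1759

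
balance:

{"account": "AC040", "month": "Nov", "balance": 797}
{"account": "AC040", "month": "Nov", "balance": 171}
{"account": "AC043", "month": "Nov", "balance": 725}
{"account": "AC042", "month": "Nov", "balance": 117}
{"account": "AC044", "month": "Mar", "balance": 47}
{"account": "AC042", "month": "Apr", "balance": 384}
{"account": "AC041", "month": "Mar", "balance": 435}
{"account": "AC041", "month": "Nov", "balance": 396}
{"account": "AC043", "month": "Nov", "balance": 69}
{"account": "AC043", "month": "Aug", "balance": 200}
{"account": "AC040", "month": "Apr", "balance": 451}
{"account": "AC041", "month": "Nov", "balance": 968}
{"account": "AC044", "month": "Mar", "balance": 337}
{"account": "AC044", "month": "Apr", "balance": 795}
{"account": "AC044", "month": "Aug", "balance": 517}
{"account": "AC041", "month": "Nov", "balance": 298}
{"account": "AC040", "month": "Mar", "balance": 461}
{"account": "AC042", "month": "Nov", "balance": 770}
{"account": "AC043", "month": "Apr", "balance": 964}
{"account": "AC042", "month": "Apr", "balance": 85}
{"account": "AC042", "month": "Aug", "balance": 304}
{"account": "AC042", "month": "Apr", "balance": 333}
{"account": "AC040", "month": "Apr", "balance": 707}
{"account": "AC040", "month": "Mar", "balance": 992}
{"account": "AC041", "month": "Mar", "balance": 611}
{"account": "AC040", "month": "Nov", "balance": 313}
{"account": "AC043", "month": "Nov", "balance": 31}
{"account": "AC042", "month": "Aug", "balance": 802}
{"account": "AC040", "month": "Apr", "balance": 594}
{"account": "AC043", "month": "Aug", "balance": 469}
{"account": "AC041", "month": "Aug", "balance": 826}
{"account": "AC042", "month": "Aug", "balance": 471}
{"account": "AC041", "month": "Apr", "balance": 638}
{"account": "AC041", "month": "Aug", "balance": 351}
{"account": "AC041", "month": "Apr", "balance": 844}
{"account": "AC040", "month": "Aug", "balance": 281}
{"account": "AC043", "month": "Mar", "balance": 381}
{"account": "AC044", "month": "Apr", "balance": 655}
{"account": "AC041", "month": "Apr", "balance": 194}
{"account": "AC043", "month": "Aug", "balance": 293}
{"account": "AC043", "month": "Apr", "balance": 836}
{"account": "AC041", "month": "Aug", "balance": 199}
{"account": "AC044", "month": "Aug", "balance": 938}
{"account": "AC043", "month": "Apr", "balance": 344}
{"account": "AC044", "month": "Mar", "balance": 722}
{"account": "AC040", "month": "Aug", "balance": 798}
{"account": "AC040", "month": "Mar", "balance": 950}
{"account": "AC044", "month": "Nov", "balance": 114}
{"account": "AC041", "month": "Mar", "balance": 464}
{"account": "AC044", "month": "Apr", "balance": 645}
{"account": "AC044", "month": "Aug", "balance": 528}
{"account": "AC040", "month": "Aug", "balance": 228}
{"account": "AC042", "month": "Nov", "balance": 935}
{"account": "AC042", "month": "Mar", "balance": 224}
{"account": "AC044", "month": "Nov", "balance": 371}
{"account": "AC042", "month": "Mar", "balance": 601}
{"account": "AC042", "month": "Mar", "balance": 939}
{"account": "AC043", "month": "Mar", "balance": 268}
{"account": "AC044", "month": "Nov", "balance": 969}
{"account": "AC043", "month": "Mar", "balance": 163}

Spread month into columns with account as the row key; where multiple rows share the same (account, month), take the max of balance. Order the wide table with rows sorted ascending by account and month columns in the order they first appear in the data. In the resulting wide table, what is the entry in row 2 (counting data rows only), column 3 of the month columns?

844

With rows sorted ascending by account, row 2 is account=AC041. month columns in first-appearance order: Nov, Mar, Apr, Aug; column 3 is Apr.
Long rows with account=AC041, month=Apr: max(638, 844, 194) = 844.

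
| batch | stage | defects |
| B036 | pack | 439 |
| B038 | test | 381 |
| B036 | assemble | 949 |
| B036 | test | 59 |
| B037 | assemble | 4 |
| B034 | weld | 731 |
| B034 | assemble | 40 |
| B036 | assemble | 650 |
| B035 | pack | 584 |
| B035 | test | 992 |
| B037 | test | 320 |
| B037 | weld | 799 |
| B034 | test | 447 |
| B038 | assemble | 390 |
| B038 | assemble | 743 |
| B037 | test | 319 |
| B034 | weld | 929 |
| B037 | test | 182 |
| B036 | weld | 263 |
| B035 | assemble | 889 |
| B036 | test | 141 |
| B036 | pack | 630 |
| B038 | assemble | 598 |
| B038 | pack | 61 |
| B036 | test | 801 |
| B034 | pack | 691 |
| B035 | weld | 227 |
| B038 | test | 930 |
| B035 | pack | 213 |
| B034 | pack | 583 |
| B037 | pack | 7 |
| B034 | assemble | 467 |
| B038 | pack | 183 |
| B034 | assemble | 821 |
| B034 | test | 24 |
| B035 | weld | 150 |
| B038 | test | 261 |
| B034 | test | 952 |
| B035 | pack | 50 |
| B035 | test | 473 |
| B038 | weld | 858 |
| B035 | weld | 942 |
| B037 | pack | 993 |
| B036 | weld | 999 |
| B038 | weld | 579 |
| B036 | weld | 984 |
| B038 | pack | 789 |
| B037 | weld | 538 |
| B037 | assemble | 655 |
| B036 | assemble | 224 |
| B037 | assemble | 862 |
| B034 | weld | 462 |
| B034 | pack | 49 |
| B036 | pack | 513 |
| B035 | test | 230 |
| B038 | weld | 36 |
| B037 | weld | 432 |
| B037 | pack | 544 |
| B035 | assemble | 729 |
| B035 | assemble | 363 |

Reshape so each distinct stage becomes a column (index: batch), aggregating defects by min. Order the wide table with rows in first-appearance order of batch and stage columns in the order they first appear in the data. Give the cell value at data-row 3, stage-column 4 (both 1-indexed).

432

With rows in first-appearance order of batch, row 3 is batch=B037. stage columns in first-appearance order: pack, test, assemble, weld; column 4 is weld.
Long rows with batch=B037, stage=weld: min(799, 538, 432) = 432.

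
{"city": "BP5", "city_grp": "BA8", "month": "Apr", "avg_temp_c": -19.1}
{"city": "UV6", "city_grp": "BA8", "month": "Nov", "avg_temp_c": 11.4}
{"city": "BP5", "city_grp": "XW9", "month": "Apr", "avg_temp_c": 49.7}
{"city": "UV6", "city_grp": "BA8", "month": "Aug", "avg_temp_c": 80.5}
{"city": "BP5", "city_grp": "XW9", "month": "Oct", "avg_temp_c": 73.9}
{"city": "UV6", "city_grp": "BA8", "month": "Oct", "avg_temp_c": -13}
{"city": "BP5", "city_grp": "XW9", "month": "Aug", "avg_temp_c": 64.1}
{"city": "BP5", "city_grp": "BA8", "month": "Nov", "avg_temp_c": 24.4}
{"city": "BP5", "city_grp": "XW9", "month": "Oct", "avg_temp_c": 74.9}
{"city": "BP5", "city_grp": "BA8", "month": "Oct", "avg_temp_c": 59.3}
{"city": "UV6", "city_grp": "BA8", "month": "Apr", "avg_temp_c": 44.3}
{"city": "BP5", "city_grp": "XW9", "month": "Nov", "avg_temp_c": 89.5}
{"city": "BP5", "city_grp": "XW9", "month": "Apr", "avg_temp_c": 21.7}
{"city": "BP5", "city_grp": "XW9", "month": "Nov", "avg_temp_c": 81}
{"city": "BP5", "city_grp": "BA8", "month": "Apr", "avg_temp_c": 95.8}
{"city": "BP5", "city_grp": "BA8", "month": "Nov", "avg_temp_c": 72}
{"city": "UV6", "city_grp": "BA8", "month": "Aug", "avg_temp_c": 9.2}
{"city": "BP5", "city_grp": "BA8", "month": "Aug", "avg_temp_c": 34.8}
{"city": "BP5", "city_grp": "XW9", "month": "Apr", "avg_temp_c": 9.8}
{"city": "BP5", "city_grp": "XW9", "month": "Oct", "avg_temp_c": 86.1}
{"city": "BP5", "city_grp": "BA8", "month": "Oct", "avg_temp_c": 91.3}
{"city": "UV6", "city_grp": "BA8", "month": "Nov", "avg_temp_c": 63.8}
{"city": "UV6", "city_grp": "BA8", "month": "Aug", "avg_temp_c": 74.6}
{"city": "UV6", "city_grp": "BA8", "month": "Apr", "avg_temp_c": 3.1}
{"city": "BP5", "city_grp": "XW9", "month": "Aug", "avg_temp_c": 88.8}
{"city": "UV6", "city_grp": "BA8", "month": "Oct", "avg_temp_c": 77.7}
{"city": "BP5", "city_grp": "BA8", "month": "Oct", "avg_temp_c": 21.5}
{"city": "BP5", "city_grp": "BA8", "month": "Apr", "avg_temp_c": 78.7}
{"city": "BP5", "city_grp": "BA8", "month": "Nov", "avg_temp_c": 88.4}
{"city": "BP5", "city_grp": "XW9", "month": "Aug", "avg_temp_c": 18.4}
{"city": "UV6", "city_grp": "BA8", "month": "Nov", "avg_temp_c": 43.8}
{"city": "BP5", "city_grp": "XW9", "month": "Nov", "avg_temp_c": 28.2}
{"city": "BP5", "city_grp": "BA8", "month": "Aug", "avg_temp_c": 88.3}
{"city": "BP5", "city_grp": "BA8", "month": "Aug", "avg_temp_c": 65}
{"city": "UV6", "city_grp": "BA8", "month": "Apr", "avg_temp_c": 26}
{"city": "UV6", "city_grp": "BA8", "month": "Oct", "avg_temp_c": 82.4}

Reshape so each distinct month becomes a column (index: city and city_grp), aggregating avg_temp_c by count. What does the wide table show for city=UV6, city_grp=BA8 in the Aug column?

3

Rows with city=UV6, city_grp=BA8 and month=Aug: avg_temp_c values are 80.5, 9.2, 74.6.
3 rows match — count = 3.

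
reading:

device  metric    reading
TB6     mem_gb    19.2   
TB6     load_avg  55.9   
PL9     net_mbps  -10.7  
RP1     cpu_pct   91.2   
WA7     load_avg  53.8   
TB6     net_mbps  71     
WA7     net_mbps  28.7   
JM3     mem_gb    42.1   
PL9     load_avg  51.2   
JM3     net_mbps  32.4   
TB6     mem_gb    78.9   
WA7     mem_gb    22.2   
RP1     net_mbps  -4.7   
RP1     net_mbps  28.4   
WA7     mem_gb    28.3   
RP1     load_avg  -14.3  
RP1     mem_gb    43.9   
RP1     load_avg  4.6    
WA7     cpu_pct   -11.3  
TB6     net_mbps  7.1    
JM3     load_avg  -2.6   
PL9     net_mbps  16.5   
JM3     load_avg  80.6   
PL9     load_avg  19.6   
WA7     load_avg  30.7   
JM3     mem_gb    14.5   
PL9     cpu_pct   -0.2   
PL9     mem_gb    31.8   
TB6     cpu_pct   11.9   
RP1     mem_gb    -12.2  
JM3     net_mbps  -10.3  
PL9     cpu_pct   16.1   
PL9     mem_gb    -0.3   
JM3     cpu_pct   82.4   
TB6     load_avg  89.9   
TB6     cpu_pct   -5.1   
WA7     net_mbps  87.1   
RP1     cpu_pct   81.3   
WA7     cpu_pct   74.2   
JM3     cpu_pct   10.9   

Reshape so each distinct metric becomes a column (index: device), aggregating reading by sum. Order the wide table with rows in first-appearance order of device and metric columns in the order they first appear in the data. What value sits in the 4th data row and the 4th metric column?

With rows in first-appearance order of device, row 4 is device=WA7. metric columns in first-appearance order: mem_gb, load_avg, net_mbps, cpu_pct; column 4 is cpu_pct.
Long rows with device=WA7, metric=cpu_pct: -11.3 + 74.2 = 62.9.

62.9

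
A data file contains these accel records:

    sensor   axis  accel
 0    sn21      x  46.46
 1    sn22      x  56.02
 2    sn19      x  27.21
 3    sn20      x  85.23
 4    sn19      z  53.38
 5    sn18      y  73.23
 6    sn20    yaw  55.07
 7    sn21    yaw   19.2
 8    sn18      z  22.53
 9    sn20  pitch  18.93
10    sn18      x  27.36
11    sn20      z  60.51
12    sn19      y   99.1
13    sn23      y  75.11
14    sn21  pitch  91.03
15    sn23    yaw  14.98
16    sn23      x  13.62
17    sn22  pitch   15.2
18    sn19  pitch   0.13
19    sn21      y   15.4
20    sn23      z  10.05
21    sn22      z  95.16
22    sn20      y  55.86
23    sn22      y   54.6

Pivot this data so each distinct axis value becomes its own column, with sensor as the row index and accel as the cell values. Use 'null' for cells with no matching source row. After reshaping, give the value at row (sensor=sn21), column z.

No long-format row has sensor=sn21 and axis=z, so the cell is null.

null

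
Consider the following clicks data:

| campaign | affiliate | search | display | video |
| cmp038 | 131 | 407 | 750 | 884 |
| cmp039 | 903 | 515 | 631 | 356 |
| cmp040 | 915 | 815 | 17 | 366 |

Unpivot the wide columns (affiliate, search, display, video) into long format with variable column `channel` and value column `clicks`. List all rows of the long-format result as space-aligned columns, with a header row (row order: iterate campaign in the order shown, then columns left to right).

campaign  channel    clicks
cmp038    affiliate  131   
cmp038    search     407   
cmp038    display    750   
cmp038    video      884   
cmp039    affiliate  903   
cmp039    search     515   
cmp039    display    631   
cmp039    video      356   
cmp040    affiliate  915   
cmp040    search     815   
cmp040    display    17    
cmp040    video      366   

Each (campaign, column) pair becomes one row: 3 × 4 = 12 rows.
For example, (cmp038, affiliate) → clicks=131.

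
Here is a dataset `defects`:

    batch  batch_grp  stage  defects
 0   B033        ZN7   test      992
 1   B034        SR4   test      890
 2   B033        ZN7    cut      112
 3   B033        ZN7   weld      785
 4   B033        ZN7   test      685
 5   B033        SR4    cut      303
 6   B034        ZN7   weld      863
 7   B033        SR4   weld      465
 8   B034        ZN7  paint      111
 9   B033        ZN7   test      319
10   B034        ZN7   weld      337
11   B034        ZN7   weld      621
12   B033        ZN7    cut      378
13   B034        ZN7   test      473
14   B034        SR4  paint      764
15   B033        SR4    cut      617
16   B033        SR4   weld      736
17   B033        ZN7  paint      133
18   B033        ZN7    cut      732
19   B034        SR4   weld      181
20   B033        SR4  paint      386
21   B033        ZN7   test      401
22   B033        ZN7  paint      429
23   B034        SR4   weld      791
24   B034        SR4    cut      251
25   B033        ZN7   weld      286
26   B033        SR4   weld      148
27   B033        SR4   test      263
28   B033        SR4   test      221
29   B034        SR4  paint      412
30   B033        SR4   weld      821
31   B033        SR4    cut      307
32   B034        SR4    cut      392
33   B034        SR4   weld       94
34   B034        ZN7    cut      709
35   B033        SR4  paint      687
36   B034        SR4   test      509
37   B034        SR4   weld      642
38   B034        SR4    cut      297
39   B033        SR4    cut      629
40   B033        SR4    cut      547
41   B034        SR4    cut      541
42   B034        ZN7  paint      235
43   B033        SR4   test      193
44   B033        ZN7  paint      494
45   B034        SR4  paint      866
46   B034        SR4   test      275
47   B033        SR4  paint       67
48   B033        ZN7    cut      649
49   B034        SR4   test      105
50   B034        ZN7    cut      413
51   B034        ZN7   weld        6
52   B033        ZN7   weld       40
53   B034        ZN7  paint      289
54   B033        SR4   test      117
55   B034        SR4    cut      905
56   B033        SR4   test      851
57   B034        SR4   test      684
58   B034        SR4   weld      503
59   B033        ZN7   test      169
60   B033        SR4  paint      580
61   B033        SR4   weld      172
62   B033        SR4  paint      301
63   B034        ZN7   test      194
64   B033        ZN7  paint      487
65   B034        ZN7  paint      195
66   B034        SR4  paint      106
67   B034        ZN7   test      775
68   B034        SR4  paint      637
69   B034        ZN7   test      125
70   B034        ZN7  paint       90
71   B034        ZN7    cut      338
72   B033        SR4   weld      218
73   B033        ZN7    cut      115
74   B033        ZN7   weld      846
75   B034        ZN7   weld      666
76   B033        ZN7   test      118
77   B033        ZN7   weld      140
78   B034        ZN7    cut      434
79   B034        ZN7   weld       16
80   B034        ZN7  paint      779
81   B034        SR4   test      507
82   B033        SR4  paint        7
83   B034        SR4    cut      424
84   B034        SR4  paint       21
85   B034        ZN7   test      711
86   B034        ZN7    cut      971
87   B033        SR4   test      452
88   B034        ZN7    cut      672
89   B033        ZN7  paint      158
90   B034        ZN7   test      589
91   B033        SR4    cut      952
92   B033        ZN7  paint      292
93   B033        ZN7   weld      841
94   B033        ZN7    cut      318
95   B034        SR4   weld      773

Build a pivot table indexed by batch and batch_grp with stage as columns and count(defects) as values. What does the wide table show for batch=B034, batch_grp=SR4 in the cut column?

Rows with batch=B034, batch_grp=SR4 and stage=cut: defects values are 251, 392, 297, 541, 905, 424.
6 rows match — count = 6.

6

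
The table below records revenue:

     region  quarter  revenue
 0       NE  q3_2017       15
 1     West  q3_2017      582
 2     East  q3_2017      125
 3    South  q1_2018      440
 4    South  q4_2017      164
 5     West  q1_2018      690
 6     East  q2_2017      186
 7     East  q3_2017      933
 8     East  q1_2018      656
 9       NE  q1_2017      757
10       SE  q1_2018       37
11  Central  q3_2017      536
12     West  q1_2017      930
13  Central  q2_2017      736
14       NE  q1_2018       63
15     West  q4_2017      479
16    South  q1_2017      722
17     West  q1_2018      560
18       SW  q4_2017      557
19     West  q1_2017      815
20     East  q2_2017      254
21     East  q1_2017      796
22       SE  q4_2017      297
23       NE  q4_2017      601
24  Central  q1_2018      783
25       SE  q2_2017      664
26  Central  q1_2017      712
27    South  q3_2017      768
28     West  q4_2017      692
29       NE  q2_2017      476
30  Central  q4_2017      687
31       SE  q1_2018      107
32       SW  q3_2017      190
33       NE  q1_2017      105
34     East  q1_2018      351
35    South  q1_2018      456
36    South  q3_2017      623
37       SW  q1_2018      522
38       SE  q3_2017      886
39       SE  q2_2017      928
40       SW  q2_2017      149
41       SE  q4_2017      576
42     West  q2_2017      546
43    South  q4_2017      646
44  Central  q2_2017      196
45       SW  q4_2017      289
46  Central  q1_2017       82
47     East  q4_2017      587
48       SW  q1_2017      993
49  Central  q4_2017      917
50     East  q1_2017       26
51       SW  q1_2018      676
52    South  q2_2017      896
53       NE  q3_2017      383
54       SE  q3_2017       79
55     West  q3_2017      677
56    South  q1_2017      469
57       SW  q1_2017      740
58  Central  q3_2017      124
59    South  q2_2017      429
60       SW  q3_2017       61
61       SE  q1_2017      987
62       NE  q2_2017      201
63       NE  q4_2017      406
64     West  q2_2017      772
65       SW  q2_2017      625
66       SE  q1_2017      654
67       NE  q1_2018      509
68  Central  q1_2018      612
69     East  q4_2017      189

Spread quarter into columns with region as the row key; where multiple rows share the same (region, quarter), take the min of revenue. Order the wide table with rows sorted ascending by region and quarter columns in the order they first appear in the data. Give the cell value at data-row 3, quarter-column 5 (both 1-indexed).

105

With rows sorted ascending by region, row 3 is region=NE. quarter columns in first-appearance order: q3_2017, q1_2018, q4_2017, q2_2017, q1_2017; column 5 is q1_2017.
Long rows with region=NE, quarter=q1_2017: min(757, 105) = 105.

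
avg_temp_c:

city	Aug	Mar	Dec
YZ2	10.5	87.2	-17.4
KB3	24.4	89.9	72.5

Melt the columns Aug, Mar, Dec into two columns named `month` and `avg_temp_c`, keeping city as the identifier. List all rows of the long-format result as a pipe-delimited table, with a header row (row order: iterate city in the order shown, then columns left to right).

| city | month | avg_temp_c |
| YZ2 | Aug | 10.5 |
| YZ2 | Mar | 87.2 |
| YZ2 | Dec | -17.4 |
| KB3 | Aug | 24.4 |
| KB3 | Mar | 89.9 |
| KB3 | Dec | 72.5 |

Each (city, column) pair becomes one row: 2 × 3 = 6 rows.
For example, (YZ2, Aug) → avg_temp_c=10.5.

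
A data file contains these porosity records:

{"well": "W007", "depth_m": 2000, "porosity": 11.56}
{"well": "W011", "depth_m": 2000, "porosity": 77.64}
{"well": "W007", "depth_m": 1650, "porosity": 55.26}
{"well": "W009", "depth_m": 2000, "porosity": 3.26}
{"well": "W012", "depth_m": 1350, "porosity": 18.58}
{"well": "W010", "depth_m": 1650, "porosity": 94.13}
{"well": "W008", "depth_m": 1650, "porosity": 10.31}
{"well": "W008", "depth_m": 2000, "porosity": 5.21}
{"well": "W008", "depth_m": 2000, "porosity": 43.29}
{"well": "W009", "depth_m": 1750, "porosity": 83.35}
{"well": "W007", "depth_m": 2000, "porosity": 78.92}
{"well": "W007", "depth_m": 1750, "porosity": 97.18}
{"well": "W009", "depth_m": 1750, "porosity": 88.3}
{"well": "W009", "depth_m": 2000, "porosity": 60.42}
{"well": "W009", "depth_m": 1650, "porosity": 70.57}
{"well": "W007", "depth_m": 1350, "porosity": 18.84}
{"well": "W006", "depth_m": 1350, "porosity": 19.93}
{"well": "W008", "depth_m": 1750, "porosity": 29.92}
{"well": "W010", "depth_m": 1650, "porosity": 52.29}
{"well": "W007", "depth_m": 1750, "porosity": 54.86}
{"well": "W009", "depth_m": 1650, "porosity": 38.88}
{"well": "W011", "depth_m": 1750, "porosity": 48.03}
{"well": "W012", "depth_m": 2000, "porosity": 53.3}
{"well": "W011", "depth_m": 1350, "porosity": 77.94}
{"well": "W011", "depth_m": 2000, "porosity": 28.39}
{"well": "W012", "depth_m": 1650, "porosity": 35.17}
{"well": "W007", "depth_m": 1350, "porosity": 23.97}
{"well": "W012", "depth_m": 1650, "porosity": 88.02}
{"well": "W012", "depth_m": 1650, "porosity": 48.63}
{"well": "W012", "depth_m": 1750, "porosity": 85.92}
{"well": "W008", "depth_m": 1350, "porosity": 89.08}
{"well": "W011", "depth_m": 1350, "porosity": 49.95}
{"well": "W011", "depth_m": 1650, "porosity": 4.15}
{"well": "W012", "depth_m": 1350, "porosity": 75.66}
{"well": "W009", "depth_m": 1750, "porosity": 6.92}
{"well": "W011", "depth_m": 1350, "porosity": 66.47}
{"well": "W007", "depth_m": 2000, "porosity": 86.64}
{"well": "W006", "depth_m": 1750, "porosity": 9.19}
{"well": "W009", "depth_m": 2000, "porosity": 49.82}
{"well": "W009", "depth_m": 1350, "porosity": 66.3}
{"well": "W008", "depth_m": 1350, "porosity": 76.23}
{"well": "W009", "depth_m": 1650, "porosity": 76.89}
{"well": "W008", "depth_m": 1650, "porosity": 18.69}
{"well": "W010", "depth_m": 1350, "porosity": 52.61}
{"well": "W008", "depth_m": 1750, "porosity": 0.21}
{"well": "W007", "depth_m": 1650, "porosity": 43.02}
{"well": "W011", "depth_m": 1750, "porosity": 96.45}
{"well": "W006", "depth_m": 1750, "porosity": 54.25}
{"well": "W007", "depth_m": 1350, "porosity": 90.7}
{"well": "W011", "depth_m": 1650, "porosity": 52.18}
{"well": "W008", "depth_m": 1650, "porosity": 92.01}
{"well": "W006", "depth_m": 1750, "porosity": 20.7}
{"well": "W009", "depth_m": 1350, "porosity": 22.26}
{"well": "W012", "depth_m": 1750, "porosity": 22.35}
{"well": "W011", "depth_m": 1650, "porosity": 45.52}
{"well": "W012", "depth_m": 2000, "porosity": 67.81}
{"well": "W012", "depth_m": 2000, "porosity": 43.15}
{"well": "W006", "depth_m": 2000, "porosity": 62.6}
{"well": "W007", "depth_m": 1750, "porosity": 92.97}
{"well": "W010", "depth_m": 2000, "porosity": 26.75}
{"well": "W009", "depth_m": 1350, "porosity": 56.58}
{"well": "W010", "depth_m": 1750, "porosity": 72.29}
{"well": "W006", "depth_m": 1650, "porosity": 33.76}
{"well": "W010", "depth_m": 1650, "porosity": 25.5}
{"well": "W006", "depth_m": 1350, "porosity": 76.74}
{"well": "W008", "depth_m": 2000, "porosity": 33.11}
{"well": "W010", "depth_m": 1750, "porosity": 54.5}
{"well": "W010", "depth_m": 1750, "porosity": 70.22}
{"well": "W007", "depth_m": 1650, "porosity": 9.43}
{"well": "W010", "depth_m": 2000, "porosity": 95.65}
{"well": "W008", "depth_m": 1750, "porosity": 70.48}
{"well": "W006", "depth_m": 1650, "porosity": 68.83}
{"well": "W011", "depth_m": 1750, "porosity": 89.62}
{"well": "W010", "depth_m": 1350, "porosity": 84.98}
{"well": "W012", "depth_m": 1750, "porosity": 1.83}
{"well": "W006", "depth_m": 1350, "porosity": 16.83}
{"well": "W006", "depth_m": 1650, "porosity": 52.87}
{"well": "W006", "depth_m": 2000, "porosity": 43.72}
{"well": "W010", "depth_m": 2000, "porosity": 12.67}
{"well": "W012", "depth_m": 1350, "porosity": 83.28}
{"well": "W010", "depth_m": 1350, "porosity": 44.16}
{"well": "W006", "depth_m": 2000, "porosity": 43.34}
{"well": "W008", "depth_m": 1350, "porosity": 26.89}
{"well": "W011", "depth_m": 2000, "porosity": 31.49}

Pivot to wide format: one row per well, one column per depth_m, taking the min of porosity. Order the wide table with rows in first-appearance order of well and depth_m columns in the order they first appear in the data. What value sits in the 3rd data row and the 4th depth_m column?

With rows in first-appearance order of well, row 3 is well=W009. depth_m columns in first-appearance order: 2000, 1650, 1350, 1750; column 4 is 1750.
Long rows with well=W009, depth_m=1750: min(83.35, 88.3, 6.92) = 6.92.

6.92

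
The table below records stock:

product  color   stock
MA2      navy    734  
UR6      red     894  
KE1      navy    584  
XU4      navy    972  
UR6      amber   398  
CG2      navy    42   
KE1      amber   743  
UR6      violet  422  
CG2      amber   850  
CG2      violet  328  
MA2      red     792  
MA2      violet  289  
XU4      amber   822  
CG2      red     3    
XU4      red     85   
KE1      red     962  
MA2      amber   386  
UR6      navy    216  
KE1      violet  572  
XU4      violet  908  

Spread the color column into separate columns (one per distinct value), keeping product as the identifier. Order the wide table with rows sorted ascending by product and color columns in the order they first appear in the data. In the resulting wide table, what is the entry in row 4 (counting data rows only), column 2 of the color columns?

With rows sorted ascending by product, row 4 is product=UR6. color columns in first-appearance order: navy, red, amber, violet; column 2 is red.
Long rows with product=UR6, color=red: stock = 894.

894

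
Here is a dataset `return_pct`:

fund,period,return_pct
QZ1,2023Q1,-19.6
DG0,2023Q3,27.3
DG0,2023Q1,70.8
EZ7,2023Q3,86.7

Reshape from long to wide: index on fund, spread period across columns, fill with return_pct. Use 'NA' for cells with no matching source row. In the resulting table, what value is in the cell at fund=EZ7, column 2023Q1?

No long-format row has fund=EZ7 and period=2023Q1, so the cell is NA.

NA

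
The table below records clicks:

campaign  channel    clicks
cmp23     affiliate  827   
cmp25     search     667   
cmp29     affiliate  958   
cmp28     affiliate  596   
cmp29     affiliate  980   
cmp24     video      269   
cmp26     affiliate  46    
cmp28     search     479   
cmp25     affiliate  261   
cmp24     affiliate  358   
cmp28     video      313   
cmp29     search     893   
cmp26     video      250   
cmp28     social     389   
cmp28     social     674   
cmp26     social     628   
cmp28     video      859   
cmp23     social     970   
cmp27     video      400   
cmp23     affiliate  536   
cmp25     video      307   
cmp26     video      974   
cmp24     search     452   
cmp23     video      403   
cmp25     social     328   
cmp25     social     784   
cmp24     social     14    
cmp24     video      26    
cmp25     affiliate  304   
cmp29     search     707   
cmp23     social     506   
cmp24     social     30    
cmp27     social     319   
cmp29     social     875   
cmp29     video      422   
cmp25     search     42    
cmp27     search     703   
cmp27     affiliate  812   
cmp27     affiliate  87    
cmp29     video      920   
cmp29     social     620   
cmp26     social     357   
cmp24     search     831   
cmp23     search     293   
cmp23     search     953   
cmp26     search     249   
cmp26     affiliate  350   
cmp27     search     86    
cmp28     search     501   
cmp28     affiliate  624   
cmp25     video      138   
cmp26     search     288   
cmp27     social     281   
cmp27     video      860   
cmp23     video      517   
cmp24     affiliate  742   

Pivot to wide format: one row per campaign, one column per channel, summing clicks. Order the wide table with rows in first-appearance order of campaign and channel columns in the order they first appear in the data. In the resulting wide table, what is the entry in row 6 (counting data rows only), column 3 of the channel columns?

With rows in first-appearance order of campaign, row 6 is campaign=cmp26. channel columns in first-appearance order: affiliate, search, video, social; column 3 is video.
Long rows with campaign=cmp26, channel=video: 250 + 974 = 1224.

1224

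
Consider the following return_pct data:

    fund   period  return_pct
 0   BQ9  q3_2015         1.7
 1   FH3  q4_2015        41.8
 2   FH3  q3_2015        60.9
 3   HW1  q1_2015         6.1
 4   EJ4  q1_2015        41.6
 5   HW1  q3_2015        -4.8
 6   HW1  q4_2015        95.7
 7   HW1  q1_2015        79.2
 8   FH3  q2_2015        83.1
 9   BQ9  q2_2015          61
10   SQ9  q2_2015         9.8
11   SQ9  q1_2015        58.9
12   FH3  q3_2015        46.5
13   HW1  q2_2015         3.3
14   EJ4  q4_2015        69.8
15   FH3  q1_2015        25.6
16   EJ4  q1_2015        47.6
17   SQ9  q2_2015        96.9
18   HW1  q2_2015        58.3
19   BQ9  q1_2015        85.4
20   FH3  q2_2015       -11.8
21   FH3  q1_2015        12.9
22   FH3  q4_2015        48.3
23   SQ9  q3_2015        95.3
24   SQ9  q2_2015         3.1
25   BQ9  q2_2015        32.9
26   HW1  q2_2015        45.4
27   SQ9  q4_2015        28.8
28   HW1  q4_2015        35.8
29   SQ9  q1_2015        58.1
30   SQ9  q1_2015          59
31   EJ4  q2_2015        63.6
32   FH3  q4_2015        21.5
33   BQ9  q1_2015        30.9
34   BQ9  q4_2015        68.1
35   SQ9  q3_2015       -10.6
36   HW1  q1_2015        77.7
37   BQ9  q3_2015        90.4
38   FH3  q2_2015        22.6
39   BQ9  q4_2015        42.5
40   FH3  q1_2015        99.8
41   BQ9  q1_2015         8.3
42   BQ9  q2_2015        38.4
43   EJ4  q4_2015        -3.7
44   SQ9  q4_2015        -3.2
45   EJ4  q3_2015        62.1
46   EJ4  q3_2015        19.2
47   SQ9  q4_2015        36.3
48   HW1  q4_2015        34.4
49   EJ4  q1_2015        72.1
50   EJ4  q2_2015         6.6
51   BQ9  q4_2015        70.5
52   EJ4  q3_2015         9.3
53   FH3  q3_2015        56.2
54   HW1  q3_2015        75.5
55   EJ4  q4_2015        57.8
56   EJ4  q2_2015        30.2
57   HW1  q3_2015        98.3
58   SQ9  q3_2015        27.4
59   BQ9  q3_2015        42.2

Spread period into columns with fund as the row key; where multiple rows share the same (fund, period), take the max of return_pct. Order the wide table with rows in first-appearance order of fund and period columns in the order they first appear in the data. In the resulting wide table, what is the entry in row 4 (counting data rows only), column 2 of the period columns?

69.8

With rows in first-appearance order of fund, row 4 is fund=EJ4. period columns in first-appearance order: q3_2015, q4_2015, q1_2015, q2_2015; column 2 is q4_2015.
Long rows with fund=EJ4, period=q4_2015: max(69.8, -3.7, 57.8) = 69.8.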